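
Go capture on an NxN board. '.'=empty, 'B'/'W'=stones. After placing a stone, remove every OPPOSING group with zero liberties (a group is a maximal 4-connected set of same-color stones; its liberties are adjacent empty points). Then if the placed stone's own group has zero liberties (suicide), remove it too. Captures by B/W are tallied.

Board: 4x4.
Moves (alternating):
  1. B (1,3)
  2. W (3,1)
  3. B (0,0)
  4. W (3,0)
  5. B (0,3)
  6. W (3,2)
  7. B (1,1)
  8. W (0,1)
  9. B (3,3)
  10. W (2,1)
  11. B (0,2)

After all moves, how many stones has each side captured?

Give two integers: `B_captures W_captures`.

Answer: 1 0

Derivation:
Move 1: B@(1,3) -> caps B=0 W=0
Move 2: W@(3,1) -> caps B=0 W=0
Move 3: B@(0,0) -> caps B=0 W=0
Move 4: W@(3,0) -> caps B=0 W=0
Move 5: B@(0,3) -> caps B=0 W=0
Move 6: W@(3,2) -> caps B=0 W=0
Move 7: B@(1,1) -> caps B=0 W=0
Move 8: W@(0,1) -> caps B=0 W=0
Move 9: B@(3,3) -> caps B=0 W=0
Move 10: W@(2,1) -> caps B=0 W=0
Move 11: B@(0,2) -> caps B=1 W=0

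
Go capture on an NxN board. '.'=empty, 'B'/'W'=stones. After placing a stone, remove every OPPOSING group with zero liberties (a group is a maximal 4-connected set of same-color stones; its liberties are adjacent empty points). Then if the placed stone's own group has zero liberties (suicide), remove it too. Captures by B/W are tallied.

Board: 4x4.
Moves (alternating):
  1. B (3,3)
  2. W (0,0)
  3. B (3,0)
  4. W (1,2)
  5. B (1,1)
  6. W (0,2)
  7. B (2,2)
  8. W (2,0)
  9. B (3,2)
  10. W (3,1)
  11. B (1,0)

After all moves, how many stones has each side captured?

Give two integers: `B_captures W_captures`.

Move 1: B@(3,3) -> caps B=0 W=0
Move 2: W@(0,0) -> caps B=0 W=0
Move 3: B@(3,0) -> caps B=0 W=0
Move 4: W@(1,2) -> caps B=0 W=0
Move 5: B@(1,1) -> caps B=0 W=0
Move 6: W@(0,2) -> caps B=0 W=0
Move 7: B@(2,2) -> caps B=0 W=0
Move 8: W@(2,0) -> caps B=0 W=0
Move 9: B@(3,2) -> caps B=0 W=0
Move 10: W@(3,1) -> caps B=0 W=1
Move 11: B@(1,0) -> caps B=0 W=1

Answer: 0 1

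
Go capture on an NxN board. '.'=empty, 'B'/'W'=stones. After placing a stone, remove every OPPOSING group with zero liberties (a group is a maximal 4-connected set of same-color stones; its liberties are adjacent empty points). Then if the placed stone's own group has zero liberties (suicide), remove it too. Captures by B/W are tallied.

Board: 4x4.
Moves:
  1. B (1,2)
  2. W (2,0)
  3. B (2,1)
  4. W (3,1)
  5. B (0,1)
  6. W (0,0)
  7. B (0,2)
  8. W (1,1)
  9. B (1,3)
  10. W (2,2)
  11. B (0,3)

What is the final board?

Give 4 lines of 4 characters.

Move 1: B@(1,2) -> caps B=0 W=0
Move 2: W@(2,0) -> caps B=0 W=0
Move 3: B@(2,1) -> caps B=0 W=0
Move 4: W@(3,1) -> caps B=0 W=0
Move 5: B@(0,1) -> caps B=0 W=0
Move 6: W@(0,0) -> caps B=0 W=0
Move 7: B@(0,2) -> caps B=0 W=0
Move 8: W@(1,1) -> caps B=0 W=0
Move 9: B@(1,3) -> caps B=0 W=0
Move 10: W@(2,2) -> caps B=0 W=1
Move 11: B@(0,3) -> caps B=0 W=1

Answer: WBBB
.WBB
W.W.
.W..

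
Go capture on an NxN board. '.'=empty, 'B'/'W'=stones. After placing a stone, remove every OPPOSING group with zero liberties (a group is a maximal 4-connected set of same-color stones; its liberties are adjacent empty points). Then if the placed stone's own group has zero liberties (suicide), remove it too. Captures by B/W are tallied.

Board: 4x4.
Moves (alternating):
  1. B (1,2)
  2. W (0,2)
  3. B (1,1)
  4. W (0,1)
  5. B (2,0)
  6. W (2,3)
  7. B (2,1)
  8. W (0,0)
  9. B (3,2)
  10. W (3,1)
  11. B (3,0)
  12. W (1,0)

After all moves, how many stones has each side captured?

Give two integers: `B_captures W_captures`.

Move 1: B@(1,2) -> caps B=0 W=0
Move 2: W@(0,2) -> caps B=0 W=0
Move 3: B@(1,1) -> caps B=0 W=0
Move 4: W@(0,1) -> caps B=0 W=0
Move 5: B@(2,0) -> caps B=0 W=0
Move 6: W@(2,3) -> caps B=0 W=0
Move 7: B@(2,1) -> caps B=0 W=0
Move 8: W@(0,0) -> caps B=0 W=0
Move 9: B@(3,2) -> caps B=0 W=0
Move 10: W@(3,1) -> caps B=0 W=0
Move 11: B@(3,0) -> caps B=1 W=0
Move 12: W@(1,0) -> caps B=1 W=0

Answer: 1 0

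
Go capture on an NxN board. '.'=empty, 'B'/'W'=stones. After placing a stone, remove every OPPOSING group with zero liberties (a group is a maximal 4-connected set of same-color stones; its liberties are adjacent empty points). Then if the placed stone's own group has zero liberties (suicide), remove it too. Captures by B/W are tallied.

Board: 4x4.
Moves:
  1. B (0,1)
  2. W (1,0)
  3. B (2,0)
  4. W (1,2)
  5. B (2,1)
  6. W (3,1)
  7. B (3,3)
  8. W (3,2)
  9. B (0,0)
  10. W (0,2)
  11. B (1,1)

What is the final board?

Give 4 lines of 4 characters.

Move 1: B@(0,1) -> caps B=0 W=0
Move 2: W@(1,0) -> caps B=0 W=0
Move 3: B@(2,0) -> caps B=0 W=0
Move 4: W@(1,2) -> caps B=0 W=0
Move 5: B@(2,1) -> caps B=0 W=0
Move 6: W@(3,1) -> caps B=0 W=0
Move 7: B@(3,3) -> caps B=0 W=0
Move 8: W@(3,2) -> caps B=0 W=0
Move 9: B@(0,0) -> caps B=0 W=0
Move 10: W@(0,2) -> caps B=0 W=0
Move 11: B@(1,1) -> caps B=1 W=0

Answer: BBW.
.BW.
BB..
.WWB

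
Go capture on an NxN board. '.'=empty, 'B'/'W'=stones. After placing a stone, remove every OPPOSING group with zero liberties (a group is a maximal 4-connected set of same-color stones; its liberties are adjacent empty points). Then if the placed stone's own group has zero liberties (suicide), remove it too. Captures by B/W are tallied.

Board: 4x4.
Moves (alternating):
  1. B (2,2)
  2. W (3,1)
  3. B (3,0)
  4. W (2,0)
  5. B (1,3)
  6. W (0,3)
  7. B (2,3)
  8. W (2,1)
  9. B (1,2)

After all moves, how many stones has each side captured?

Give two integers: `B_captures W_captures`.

Answer: 0 1

Derivation:
Move 1: B@(2,2) -> caps B=0 W=0
Move 2: W@(3,1) -> caps B=0 W=0
Move 3: B@(3,0) -> caps B=0 W=0
Move 4: W@(2,0) -> caps B=0 W=1
Move 5: B@(1,3) -> caps B=0 W=1
Move 6: W@(0,3) -> caps B=0 W=1
Move 7: B@(2,3) -> caps B=0 W=1
Move 8: W@(2,1) -> caps B=0 W=1
Move 9: B@(1,2) -> caps B=0 W=1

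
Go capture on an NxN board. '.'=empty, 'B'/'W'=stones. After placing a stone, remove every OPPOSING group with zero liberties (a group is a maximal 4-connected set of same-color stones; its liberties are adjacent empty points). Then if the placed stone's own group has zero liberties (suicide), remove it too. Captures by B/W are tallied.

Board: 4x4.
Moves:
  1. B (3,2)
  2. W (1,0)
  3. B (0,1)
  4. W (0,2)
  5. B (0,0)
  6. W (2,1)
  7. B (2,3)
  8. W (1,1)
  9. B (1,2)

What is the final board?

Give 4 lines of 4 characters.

Move 1: B@(3,2) -> caps B=0 W=0
Move 2: W@(1,0) -> caps B=0 W=0
Move 3: B@(0,1) -> caps B=0 W=0
Move 4: W@(0,2) -> caps B=0 W=0
Move 5: B@(0,0) -> caps B=0 W=0
Move 6: W@(2,1) -> caps B=0 W=0
Move 7: B@(2,3) -> caps B=0 W=0
Move 8: W@(1,1) -> caps B=0 W=2
Move 9: B@(1,2) -> caps B=0 W=2

Answer: ..W.
WWB.
.W.B
..B.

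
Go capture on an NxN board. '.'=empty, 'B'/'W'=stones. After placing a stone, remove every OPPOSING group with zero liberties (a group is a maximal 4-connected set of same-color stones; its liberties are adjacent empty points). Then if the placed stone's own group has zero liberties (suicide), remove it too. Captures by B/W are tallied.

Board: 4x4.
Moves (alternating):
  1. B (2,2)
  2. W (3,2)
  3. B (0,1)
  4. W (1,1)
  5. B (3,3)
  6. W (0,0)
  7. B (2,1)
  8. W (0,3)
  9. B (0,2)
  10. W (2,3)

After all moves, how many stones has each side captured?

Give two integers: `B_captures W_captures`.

Answer: 0 1

Derivation:
Move 1: B@(2,2) -> caps B=0 W=0
Move 2: W@(3,2) -> caps B=0 W=0
Move 3: B@(0,1) -> caps B=0 W=0
Move 4: W@(1,1) -> caps B=0 W=0
Move 5: B@(3,3) -> caps B=0 W=0
Move 6: W@(0,0) -> caps B=0 W=0
Move 7: B@(2,1) -> caps B=0 W=0
Move 8: W@(0,3) -> caps B=0 W=0
Move 9: B@(0,2) -> caps B=0 W=0
Move 10: W@(2,3) -> caps B=0 W=1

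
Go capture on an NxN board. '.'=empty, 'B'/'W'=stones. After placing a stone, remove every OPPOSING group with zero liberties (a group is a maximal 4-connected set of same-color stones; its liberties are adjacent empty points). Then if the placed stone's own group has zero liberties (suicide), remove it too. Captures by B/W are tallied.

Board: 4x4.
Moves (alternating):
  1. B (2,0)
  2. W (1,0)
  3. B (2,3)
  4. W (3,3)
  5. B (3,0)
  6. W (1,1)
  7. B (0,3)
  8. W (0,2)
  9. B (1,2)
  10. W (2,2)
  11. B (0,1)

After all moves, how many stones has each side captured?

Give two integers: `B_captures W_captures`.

Answer: 1 0

Derivation:
Move 1: B@(2,0) -> caps B=0 W=0
Move 2: W@(1,0) -> caps B=0 W=0
Move 3: B@(2,3) -> caps B=0 W=0
Move 4: W@(3,3) -> caps B=0 W=0
Move 5: B@(3,0) -> caps B=0 W=0
Move 6: W@(1,1) -> caps B=0 W=0
Move 7: B@(0,3) -> caps B=0 W=0
Move 8: W@(0,2) -> caps B=0 W=0
Move 9: B@(1,2) -> caps B=0 W=0
Move 10: W@(2,2) -> caps B=0 W=0
Move 11: B@(0,1) -> caps B=1 W=0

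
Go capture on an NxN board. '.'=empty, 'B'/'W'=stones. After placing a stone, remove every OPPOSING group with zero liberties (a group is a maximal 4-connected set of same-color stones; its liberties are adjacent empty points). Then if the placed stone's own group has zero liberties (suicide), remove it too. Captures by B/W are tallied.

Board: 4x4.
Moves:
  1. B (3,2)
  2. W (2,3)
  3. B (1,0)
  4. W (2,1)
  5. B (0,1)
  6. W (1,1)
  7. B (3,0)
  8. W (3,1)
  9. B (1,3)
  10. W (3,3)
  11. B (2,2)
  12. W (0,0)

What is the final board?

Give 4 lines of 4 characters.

Move 1: B@(3,2) -> caps B=0 W=0
Move 2: W@(2,3) -> caps B=0 W=0
Move 3: B@(1,0) -> caps B=0 W=0
Move 4: W@(2,1) -> caps B=0 W=0
Move 5: B@(0,1) -> caps B=0 W=0
Move 6: W@(1,1) -> caps B=0 W=0
Move 7: B@(3,0) -> caps B=0 W=0
Move 8: W@(3,1) -> caps B=0 W=0
Move 9: B@(1,3) -> caps B=0 W=0
Move 10: W@(3,3) -> caps B=0 W=0
Move 11: B@(2,2) -> caps B=2 W=0
Move 12: W@(0,0) -> caps B=2 W=0

Answer: .B..
BW.B
.WB.
BWB.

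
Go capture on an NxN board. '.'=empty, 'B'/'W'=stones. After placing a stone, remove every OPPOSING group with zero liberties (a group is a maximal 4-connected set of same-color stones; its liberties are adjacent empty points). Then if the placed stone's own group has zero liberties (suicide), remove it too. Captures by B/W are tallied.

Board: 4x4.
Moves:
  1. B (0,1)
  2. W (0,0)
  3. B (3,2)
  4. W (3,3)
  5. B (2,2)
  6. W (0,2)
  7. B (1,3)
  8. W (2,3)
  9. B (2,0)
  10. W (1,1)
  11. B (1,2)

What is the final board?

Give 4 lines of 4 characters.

Move 1: B@(0,1) -> caps B=0 W=0
Move 2: W@(0,0) -> caps B=0 W=0
Move 3: B@(3,2) -> caps B=0 W=0
Move 4: W@(3,3) -> caps B=0 W=0
Move 5: B@(2,2) -> caps B=0 W=0
Move 6: W@(0,2) -> caps B=0 W=0
Move 7: B@(1,3) -> caps B=0 W=0
Move 8: W@(2,3) -> caps B=0 W=0
Move 9: B@(2,0) -> caps B=0 W=0
Move 10: W@(1,1) -> caps B=0 W=1
Move 11: B@(1,2) -> caps B=0 W=1

Answer: W.W.
.WBB
B.B.
..B.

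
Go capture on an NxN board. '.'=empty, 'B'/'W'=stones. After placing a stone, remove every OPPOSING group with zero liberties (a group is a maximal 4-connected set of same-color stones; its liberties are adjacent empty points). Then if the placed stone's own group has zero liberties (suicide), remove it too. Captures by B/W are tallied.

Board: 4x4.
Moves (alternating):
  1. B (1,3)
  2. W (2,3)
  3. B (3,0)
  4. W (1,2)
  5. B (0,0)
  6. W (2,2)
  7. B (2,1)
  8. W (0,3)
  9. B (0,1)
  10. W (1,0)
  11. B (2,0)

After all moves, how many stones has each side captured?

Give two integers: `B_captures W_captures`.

Move 1: B@(1,3) -> caps B=0 W=0
Move 2: W@(2,3) -> caps B=0 W=0
Move 3: B@(3,0) -> caps B=0 W=0
Move 4: W@(1,2) -> caps B=0 W=0
Move 5: B@(0,0) -> caps B=0 W=0
Move 6: W@(2,2) -> caps B=0 W=0
Move 7: B@(2,1) -> caps B=0 W=0
Move 8: W@(0,3) -> caps B=0 W=1
Move 9: B@(0,1) -> caps B=0 W=1
Move 10: W@(1,0) -> caps B=0 W=1
Move 11: B@(2,0) -> caps B=0 W=1

Answer: 0 1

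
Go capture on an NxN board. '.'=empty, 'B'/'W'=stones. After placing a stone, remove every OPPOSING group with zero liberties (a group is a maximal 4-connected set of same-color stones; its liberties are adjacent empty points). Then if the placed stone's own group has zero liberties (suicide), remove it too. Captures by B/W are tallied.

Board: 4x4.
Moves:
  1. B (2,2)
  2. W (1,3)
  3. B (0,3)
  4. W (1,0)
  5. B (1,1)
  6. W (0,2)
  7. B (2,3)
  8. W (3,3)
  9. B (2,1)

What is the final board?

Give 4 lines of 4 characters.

Answer: ..W.
WB.W
.BBB
...W

Derivation:
Move 1: B@(2,2) -> caps B=0 W=0
Move 2: W@(1,3) -> caps B=0 W=0
Move 3: B@(0,3) -> caps B=0 W=0
Move 4: W@(1,0) -> caps B=0 W=0
Move 5: B@(1,1) -> caps B=0 W=0
Move 6: W@(0,2) -> caps B=0 W=1
Move 7: B@(2,3) -> caps B=0 W=1
Move 8: W@(3,3) -> caps B=0 W=1
Move 9: B@(2,1) -> caps B=0 W=1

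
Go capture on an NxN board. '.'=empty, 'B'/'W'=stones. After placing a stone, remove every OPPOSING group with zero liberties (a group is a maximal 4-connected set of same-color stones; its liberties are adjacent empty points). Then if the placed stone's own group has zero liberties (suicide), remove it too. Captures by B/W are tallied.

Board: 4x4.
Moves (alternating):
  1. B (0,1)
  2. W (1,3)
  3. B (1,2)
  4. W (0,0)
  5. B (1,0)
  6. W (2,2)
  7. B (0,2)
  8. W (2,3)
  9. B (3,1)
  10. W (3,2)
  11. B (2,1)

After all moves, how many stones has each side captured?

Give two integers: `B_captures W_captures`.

Move 1: B@(0,1) -> caps B=0 W=0
Move 2: W@(1,3) -> caps B=0 W=0
Move 3: B@(1,2) -> caps B=0 W=0
Move 4: W@(0,0) -> caps B=0 W=0
Move 5: B@(1,0) -> caps B=1 W=0
Move 6: W@(2,2) -> caps B=1 W=0
Move 7: B@(0,2) -> caps B=1 W=0
Move 8: W@(2,3) -> caps B=1 W=0
Move 9: B@(3,1) -> caps B=1 W=0
Move 10: W@(3,2) -> caps B=1 W=0
Move 11: B@(2,1) -> caps B=1 W=0

Answer: 1 0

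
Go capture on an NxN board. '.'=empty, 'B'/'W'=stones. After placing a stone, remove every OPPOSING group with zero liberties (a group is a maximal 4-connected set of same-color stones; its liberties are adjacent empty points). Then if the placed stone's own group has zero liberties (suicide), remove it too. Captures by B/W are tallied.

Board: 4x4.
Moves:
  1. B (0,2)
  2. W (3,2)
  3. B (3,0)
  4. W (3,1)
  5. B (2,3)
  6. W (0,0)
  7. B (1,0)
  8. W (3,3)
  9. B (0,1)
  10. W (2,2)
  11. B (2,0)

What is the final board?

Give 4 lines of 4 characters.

Answer: .BB.
B...
B.WB
BWWW

Derivation:
Move 1: B@(0,2) -> caps B=0 W=0
Move 2: W@(3,2) -> caps B=0 W=0
Move 3: B@(3,0) -> caps B=0 W=0
Move 4: W@(3,1) -> caps B=0 W=0
Move 5: B@(2,3) -> caps B=0 W=0
Move 6: W@(0,0) -> caps B=0 W=0
Move 7: B@(1,0) -> caps B=0 W=0
Move 8: W@(3,3) -> caps B=0 W=0
Move 9: B@(0,1) -> caps B=1 W=0
Move 10: W@(2,2) -> caps B=1 W=0
Move 11: B@(2,0) -> caps B=1 W=0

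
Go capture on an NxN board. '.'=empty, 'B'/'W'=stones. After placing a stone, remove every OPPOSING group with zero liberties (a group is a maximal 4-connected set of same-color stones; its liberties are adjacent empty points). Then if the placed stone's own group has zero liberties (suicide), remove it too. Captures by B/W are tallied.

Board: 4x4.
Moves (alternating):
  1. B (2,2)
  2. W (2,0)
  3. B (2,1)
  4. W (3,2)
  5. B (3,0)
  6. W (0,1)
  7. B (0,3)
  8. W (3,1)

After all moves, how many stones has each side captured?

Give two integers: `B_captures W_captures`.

Answer: 0 1

Derivation:
Move 1: B@(2,2) -> caps B=0 W=0
Move 2: W@(2,0) -> caps B=0 W=0
Move 3: B@(2,1) -> caps B=0 W=0
Move 4: W@(3,2) -> caps B=0 W=0
Move 5: B@(3,0) -> caps B=0 W=0
Move 6: W@(0,1) -> caps B=0 W=0
Move 7: B@(0,3) -> caps B=0 W=0
Move 8: W@(3,1) -> caps B=0 W=1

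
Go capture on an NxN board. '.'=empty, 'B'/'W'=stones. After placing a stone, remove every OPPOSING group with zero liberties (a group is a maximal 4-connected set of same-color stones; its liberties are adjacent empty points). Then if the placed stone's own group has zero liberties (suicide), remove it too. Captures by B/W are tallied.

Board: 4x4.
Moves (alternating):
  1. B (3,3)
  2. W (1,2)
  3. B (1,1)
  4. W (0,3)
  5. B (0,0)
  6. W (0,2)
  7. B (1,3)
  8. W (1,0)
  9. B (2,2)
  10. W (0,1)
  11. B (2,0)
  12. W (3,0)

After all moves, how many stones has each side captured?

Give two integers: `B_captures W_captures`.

Move 1: B@(3,3) -> caps B=0 W=0
Move 2: W@(1,2) -> caps B=0 W=0
Move 3: B@(1,1) -> caps B=0 W=0
Move 4: W@(0,3) -> caps B=0 W=0
Move 5: B@(0,0) -> caps B=0 W=0
Move 6: W@(0,2) -> caps B=0 W=0
Move 7: B@(1,3) -> caps B=0 W=0
Move 8: W@(1,0) -> caps B=0 W=0
Move 9: B@(2,2) -> caps B=0 W=0
Move 10: W@(0,1) -> caps B=0 W=1
Move 11: B@(2,0) -> caps B=0 W=1
Move 12: W@(3,0) -> caps B=0 W=1

Answer: 0 1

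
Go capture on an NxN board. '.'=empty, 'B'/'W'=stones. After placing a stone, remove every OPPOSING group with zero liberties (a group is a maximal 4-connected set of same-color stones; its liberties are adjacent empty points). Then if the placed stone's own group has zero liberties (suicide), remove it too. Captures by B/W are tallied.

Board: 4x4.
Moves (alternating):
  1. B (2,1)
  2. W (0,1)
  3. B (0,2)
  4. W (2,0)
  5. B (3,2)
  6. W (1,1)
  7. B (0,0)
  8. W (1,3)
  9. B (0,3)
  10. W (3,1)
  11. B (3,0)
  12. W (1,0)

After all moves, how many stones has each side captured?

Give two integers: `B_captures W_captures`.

Move 1: B@(2,1) -> caps B=0 W=0
Move 2: W@(0,1) -> caps B=0 W=0
Move 3: B@(0,2) -> caps B=0 W=0
Move 4: W@(2,0) -> caps B=0 W=0
Move 5: B@(3,2) -> caps B=0 W=0
Move 6: W@(1,1) -> caps B=0 W=0
Move 7: B@(0,0) -> caps B=0 W=0
Move 8: W@(1,3) -> caps B=0 W=0
Move 9: B@(0,3) -> caps B=0 W=0
Move 10: W@(3,1) -> caps B=0 W=0
Move 11: B@(3,0) -> caps B=1 W=0
Move 12: W@(1,0) -> caps B=1 W=1

Answer: 1 1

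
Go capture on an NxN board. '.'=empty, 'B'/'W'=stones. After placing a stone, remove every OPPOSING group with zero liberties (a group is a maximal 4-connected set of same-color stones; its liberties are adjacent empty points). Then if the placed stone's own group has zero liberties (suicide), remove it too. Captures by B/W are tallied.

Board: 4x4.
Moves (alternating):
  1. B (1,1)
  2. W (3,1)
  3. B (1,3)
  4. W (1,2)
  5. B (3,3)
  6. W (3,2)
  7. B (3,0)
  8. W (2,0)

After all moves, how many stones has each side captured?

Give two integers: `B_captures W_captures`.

Answer: 0 1

Derivation:
Move 1: B@(1,1) -> caps B=0 W=0
Move 2: W@(3,1) -> caps B=0 W=0
Move 3: B@(1,3) -> caps B=0 W=0
Move 4: W@(1,2) -> caps B=0 W=0
Move 5: B@(3,3) -> caps B=0 W=0
Move 6: W@(3,2) -> caps B=0 W=0
Move 7: B@(3,0) -> caps B=0 W=0
Move 8: W@(2,0) -> caps B=0 W=1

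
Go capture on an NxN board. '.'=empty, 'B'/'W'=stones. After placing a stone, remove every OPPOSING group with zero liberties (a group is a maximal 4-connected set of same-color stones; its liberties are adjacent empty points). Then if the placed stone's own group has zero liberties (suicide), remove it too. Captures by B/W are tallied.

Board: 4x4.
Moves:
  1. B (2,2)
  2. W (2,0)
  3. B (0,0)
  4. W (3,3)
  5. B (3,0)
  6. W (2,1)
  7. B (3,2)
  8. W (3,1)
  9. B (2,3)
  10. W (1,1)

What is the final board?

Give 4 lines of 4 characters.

Answer: B...
.W..
WWBB
.WB.

Derivation:
Move 1: B@(2,2) -> caps B=0 W=0
Move 2: W@(2,0) -> caps B=0 W=0
Move 3: B@(0,0) -> caps B=0 W=0
Move 4: W@(3,3) -> caps B=0 W=0
Move 5: B@(3,0) -> caps B=0 W=0
Move 6: W@(2,1) -> caps B=0 W=0
Move 7: B@(3,2) -> caps B=0 W=0
Move 8: W@(3,1) -> caps B=0 W=1
Move 9: B@(2,3) -> caps B=1 W=1
Move 10: W@(1,1) -> caps B=1 W=1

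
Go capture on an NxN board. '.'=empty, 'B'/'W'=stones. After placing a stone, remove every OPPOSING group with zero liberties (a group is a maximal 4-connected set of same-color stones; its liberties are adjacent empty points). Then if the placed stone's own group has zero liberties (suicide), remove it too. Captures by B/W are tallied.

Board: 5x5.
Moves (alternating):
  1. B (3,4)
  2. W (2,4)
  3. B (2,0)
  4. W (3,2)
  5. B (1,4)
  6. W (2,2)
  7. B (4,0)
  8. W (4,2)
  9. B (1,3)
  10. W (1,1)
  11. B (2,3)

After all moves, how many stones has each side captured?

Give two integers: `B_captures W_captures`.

Answer: 1 0

Derivation:
Move 1: B@(3,4) -> caps B=0 W=0
Move 2: W@(2,4) -> caps B=0 W=0
Move 3: B@(2,0) -> caps B=0 W=0
Move 4: W@(3,2) -> caps B=0 W=0
Move 5: B@(1,4) -> caps B=0 W=0
Move 6: W@(2,2) -> caps B=0 W=0
Move 7: B@(4,0) -> caps B=0 W=0
Move 8: W@(4,2) -> caps B=0 W=0
Move 9: B@(1,3) -> caps B=0 W=0
Move 10: W@(1,1) -> caps B=0 W=0
Move 11: B@(2,3) -> caps B=1 W=0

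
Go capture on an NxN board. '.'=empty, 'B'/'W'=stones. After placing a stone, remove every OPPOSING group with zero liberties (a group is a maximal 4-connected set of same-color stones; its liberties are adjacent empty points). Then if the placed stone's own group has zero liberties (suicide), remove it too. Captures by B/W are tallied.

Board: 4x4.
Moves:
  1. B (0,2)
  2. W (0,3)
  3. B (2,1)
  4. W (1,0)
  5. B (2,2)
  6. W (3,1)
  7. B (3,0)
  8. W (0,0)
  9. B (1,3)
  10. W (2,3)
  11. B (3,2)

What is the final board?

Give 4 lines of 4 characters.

Move 1: B@(0,2) -> caps B=0 W=0
Move 2: W@(0,3) -> caps B=0 W=0
Move 3: B@(2,1) -> caps B=0 W=0
Move 4: W@(1,0) -> caps B=0 W=0
Move 5: B@(2,2) -> caps B=0 W=0
Move 6: W@(3,1) -> caps B=0 W=0
Move 7: B@(3,0) -> caps B=0 W=0
Move 8: W@(0,0) -> caps B=0 W=0
Move 9: B@(1,3) -> caps B=1 W=0
Move 10: W@(2,3) -> caps B=1 W=0
Move 11: B@(3,2) -> caps B=2 W=0

Answer: W.B.
W..B
.BBW
B.B.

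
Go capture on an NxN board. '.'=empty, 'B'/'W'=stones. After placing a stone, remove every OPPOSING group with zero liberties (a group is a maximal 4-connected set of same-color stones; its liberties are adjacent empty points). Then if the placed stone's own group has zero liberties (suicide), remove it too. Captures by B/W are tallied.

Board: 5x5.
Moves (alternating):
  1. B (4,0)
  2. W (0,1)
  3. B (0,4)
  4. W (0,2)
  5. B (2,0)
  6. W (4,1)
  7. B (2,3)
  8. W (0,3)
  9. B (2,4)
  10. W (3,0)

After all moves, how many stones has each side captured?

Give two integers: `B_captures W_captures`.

Move 1: B@(4,0) -> caps B=0 W=0
Move 2: W@(0,1) -> caps B=0 W=0
Move 3: B@(0,4) -> caps B=0 W=0
Move 4: W@(0,2) -> caps B=0 W=0
Move 5: B@(2,0) -> caps B=0 W=0
Move 6: W@(4,1) -> caps B=0 W=0
Move 7: B@(2,3) -> caps B=0 W=0
Move 8: W@(0,3) -> caps B=0 W=0
Move 9: B@(2,4) -> caps B=0 W=0
Move 10: W@(3,0) -> caps B=0 W=1

Answer: 0 1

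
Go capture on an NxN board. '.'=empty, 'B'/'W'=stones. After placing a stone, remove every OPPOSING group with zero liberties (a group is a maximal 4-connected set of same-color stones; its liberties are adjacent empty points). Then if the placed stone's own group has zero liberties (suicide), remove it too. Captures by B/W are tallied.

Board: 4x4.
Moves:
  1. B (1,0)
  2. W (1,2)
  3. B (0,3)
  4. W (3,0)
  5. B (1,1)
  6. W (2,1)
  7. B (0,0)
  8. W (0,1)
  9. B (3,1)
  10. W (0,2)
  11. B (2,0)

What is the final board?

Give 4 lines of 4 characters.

Answer: BWWB
BBW.
BW..
.B..

Derivation:
Move 1: B@(1,0) -> caps B=0 W=0
Move 2: W@(1,2) -> caps B=0 W=0
Move 3: B@(0,3) -> caps B=0 W=0
Move 4: W@(3,0) -> caps B=0 W=0
Move 5: B@(1,1) -> caps B=0 W=0
Move 6: W@(2,1) -> caps B=0 W=0
Move 7: B@(0,0) -> caps B=0 W=0
Move 8: W@(0,1) -> caps B=0 W=0
Move 9: B@(3,1) -> caps B=0 W=0
Move 10: W@(0,2) -> caps B=0 W=0
Move 11: B@(2,0) -> caps B=1 W=0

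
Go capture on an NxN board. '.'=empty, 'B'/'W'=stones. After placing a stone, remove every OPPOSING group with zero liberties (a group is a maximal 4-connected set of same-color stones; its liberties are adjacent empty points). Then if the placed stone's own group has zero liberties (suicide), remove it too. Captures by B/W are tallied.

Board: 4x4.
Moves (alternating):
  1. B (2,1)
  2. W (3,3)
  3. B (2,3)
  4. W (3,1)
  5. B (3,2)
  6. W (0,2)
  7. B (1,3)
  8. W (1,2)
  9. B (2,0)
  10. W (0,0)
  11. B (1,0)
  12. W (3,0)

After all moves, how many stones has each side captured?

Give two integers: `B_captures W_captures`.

Answer: 1 0

Derivation:
Move 1: B@(2,1) -> caps B=0 W=0
Move 2: W@(3,3) -> caps B=0 W=0
Move 3: B@(2,3) -> caps B=0 W=0
Move 4: W@(3,1) -> caps B=0 W=0
Move 5: B@(3,2) -> caps B=1 W=0
Move 6: W@(0,2) -> caps B=1 W=0
Move 7: B@(1,3) -> caps B=1 W=0
Move 8: W@(1,2) -> caps B=1 W=0
Move 9: B@(2,0) -> caps B=1 W=0
Move 10: W@(0,0) -> caps B=1 W=0
Move 11: B@(1,0) -> caps B=1 W=0
Move 12: W@(3,0) -> caps B=1 W=0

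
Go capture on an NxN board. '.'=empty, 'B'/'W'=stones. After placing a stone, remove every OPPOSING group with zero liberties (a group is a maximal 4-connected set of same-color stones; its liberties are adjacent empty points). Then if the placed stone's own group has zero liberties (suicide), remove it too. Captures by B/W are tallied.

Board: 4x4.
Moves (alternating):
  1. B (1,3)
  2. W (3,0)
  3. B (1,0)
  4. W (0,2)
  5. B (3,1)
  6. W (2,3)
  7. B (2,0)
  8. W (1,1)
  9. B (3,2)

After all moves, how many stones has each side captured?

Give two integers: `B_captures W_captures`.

Move 1: B@(1,3) -> caps B=0 W=0
Move 2: W@(3,0) -> caps B=0 W=0
Move 3: B@(1,0) -> caps B=0 W=0
Move 4: W@(0,2) -> caps B=0 W=0
Move 5: B@(3,1) -> caps B=0 W=0
Move 6: W@(2,3) -> caps B=0 W=0
Move 7: B@(2,0) -> caps B=1 W=0
Move 8: W@(1,1) -> caps B=1 W=0
Move 9: B@(3,2) -> caps B=1 W=0

Answer: 1 0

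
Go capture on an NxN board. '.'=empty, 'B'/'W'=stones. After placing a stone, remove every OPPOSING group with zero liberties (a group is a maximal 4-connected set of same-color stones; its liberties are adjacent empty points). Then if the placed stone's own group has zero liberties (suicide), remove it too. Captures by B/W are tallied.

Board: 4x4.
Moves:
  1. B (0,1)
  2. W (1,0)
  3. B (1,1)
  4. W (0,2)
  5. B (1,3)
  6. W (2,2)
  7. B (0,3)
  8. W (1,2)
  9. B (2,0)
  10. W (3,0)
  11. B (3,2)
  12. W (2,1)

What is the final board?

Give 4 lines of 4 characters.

Answer: .BWB
WBWB
.WW.
W.B.

Derivation:
Move 1: B@(0,1) -> caps B=0 W=0
Move 2: W@(1,0) -> caps B=0 W=0
Move 3: B@(1,1) -> caps B=0 W=0
Move 4: W@(0,2) -> caps B=0 W=0
Move 5: B@(1,3) -> caps B=0 W=0
Move 6: W@(2,2) -> caps B=0 W=0
Move 7: B@(0,3) -> caps B=0 W=0
Move 8: W@(1,2) -> caps B=0 W=0
Move 9: B@(2,0) -> caps B=0 W=0
Move 10: W@(3,0) -> caps B=0 W=0
Move 11: B@(3,2) -> caps B=0 W=0
Move 12: W@(2,1) -> caps B=0 W=1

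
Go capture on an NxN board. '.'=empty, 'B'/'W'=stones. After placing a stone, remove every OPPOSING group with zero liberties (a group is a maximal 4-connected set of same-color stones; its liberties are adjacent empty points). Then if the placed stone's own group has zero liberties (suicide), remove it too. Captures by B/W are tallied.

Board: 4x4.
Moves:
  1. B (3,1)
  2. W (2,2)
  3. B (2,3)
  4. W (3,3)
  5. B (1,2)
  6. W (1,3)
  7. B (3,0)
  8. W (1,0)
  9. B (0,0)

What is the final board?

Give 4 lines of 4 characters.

Answer: B...
W.BW
..W.
BB.W

Derivation:
Move 1: B@(3,1) -> caps B=0 W=0
Move 2: W@(2,2) -> caps B=0 W=0
Move 3: B@(2,3) -> caps B=0 W=0
Move 4: W@(3,3) -> caps B=0 W=0
Move 5: B@(1,2) -> caps B=0 W=0
Move 6: W@(1,3) -> caps B=0 W=1
Move 7: B@(3,0) -> caps B=0 W=1
Move 8: W@(1,0) -> caps B=0 W=1
Move 9: B@(0,0) -> caps B=0 W=1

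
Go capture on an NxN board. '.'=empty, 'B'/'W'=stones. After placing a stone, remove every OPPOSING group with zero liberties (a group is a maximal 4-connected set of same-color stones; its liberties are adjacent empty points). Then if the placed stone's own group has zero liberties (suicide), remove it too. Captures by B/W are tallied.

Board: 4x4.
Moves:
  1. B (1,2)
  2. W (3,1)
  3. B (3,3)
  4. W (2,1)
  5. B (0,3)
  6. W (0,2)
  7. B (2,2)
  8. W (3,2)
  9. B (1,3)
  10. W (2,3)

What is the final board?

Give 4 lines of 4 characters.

Answer: ..WB
..BB
.WBW
.WW.

Derivation:
Move 1: B@(1,2) -> caps B=0 W=0
Move 2: W@(3,1) -> caps B=0 W=0
Move 3: B@(3,3) -> caps B=0 W=0
Move 4: W@(2,1) -> caps B=0 W=0
Move 5: B@(0,3) -> caps B=0 W=0
Move 6: W@(0,2) -> caps B=0 W=0
Move 7: B@(2,2) -> caps B=0 W=0
Move 8: W@(3,2) -> caps B=0 W=0
Move 9: B@(1,3) -> caps B=0 W=0
Move 10: W@(2,3) -> caps B=0 W=1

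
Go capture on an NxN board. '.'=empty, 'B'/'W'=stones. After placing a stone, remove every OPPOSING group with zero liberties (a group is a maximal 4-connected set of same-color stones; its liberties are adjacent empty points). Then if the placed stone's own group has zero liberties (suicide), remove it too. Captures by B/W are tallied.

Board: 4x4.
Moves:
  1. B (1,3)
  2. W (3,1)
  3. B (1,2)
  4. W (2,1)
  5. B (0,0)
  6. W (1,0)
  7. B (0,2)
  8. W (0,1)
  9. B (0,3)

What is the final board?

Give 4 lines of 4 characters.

Move 1: B@(1,3) -> caps B=0 W=0
Move 2: W@(3,1) -> caps B=0 W=0
Move 3: B@(1,2) -> caps B=0 W=0
Move 4: W@(2,1) -> caps B=0 W=0
Move 5: B@(0,0) -> caps B=0 W=0
Move 6: W@(1,0) -> caps B=0 W=0
Move 7: B@(0,2) -> caps B=0 W=0
Move 8: W@(0,1) -> caps B=0 W=1
Move 9: B@(0,3) -> caps B=0 W=1

Answer: .WBB
W.BB
.W..
.W..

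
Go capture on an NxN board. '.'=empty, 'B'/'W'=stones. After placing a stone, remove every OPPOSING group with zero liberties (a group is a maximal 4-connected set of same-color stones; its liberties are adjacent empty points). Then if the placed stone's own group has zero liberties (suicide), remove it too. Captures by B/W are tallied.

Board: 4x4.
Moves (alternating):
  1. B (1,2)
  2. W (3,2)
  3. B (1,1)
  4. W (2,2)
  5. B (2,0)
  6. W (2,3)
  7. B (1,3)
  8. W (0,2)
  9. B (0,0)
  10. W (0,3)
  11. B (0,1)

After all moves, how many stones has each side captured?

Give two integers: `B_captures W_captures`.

Answer: 2 0

Derivation:
Move 1: B@(1,2) -> caps B=0 W=0
Move 2: W@(3,2) -> caps B=0 W=0
Move 3: B@(1,1) -> caps B=0 W=0
Move 4: W@(2,2) -> caps B=0 W=0
Move 5: B@(2,0) -> caps B=0 W=0
Move 6: W@(2,3) -> caps B=0 W=0
Move 7: B@(1,3) -> caps B=0 W=0
Move 8: W@(0,2) -> caps B=0 W=0
Move 9: B@(0,0) -> caps B=0 W=0
Move 10: W@(0,3) -> caps B=0 W=0
Move 11: B@(0,1) -> caps B=2 W=0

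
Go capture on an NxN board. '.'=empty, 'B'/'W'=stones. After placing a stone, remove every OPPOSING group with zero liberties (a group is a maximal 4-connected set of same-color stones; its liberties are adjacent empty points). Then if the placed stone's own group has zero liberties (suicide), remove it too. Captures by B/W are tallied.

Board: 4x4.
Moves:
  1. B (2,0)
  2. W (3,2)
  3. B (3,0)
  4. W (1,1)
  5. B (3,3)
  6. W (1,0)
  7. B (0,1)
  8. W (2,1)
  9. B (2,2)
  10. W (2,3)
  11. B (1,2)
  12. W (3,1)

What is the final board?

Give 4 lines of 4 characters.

Answer: .B..
WWB.
.WBW
.WW.

Derivation:
Move 1: B@(2,0) -> caps B=0 W=0
Move 2: W@(3,2) -> caps B=0 W=0
Move 3: B@(3,0) -> caps B=0 W=0
Move 4: W@(1,1) -> caps B=0 W=0
Move 5: B@(3,3) -> caps B=0 W=0
Move 6: W@(1,0) -> caps B=0 W=0
Move 7: B@(0,1) -> caps B=0 W=0
Move 8: W@(2,1) -> caps B=0 W=0
Move 9: B@(2,2) -> caps B=0 W=0
Move 10: W@(2,3) -> caps B=0 W=1
Move 11: B@(1,2) -> caps B=0 W=1
Move 12: W@(3,1) -> caps B=0 W=3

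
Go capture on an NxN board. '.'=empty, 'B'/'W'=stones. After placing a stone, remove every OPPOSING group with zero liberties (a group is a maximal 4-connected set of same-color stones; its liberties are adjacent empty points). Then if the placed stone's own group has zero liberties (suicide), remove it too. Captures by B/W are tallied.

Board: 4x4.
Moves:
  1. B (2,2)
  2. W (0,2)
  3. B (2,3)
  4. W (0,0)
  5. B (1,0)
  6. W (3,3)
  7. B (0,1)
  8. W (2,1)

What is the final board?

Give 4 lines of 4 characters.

Answer: .BW.
B...
.WBB
...W

Derivation:
Move 1: B@(2,2) -> caps B=0 W=0
Move 2: W@(0,2) -> caps B=0 W=0
Move 3: B@(2,3) -> caps B=0 W=0
Move 4: W@(0,0) -> caps B=0 W=0
Move 5: B@(1,0) -> caps B=0 W=0
Move 6: W@(3,3) -> caps B=0 W=0
Move 7: B@(0,1) -> caps B=1 W=0
Move 8: W@(2,1) -> caps B=1 W=0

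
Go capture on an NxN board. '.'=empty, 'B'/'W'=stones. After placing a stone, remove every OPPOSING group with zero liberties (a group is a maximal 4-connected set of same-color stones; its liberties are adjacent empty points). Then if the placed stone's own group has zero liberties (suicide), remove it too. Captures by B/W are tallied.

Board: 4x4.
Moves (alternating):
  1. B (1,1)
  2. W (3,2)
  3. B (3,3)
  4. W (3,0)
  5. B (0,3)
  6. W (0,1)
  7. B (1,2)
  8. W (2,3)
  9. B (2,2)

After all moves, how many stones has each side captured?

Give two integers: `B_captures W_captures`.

Answer: 0 1

Derivation:
Move 1: B@(1,1) -> caps B=0 W=0
Move 2: W@(3,2) -> caps B=0 W=0
Move 3: B@(3,3) -> caps B=0 W=0
Move 4: W@(3,0) -> caps B=0 W=0
Move 5: B@(0,3) -> caps B=0 W=0
Move 6: W@(0,1) -> caps B=0 W=0
Move 7: B@(1,2) -> caps B=0 W=0
Move 8: W@(2,3) -> caps B=0 W=1
Move 9: B@(2,2) -> caps B=0 W=1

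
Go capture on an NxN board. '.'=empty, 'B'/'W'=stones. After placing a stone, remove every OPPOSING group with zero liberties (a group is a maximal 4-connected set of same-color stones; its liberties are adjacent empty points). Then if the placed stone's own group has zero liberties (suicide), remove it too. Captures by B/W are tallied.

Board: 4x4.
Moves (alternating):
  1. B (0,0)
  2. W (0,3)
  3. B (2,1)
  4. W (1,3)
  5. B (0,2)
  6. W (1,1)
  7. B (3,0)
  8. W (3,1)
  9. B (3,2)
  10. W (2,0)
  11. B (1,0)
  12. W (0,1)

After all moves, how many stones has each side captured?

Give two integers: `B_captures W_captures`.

Answer: 2 0

Derivation:
Move 1: B@(0,0) -> caps B=0 W=0
Move 2: W@(0,3) -> caps B=0 W=0
Move 3: B@(2,1) -> caps B=0 W=0
Move 4: W@(1,3) -> caps B=0 W=0
Move 5: B@(0,2) -> caps B=0 W=0
Move 6: W@(1,1) -> caps B=0 W=0
Move 7: B@(3,0) -> caps B=0 W=0
Move 8: W@(3,1) -> caps B=0 W=0
Move 9: B@(3,2) -> caps B=1 W=0
Move 10: W@(2,0) -> caps B=1 W=0
Move 11: B@(1,0) -> caps B=2 W=0
Move 12: W@(0,1) -> caps B=2 W=0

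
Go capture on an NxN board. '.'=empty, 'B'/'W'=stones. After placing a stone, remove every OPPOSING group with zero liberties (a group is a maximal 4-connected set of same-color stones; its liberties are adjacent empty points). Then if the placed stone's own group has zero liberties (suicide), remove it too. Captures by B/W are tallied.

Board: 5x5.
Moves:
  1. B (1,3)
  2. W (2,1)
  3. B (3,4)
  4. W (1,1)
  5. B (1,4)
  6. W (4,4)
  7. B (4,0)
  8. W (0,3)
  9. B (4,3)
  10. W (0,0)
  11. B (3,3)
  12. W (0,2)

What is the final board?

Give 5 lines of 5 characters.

Answer: W.WW.
.W.BB
.W...
...BB
B..B.

Derivation:
Move 1: B@(1,3) -> caps B=0 W=0
Move 2: W@(2,1) -> caps B=0 W=0
Move 3: B@(3,4) -> caps B=0 W=0
Move 4: W@(1,1) -> caps B=0 W=0
Move 5: B@(1,4) -> caps B=0 W=0
Move 6: W@(4,4) -> caps B=0 W=0
Move 7: B@(4,0) -> caps B=0 W=0
Move 8: W@(0,3) -> caps B=0 W=0
Move 9: B@(4,3) -> caps B=1 W=0
Move 10: W@(0,0) -> caps B=1 W=0
Move 11: B@(3,3) -> caps B=1 W=0
Move 12: W@(0,2) -> caps B=1 W=0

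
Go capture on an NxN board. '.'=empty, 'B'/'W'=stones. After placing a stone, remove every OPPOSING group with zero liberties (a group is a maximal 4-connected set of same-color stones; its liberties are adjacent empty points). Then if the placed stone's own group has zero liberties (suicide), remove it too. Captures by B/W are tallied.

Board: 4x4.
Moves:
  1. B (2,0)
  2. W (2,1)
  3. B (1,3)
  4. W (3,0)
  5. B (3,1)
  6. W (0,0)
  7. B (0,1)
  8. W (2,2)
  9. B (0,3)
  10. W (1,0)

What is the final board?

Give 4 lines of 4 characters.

Move 1: B@(2,0) -> caps B=0 W=0
Move 2: W@(2,1) -> caps B=0 W=0
Move 3: B@(1,3) -> caps B=0 W=0
Move 4: W@(3,0) -> caps B=0 W=0
Move 5: B@(3,1) -> caps B=1 W=0
Move 6: W@(0,0) -> caps B=1 W=0
Move 7: B@(0,1) -> caps B=1 W=0
Move 8: W@(2,2) -> caps B=1 W=0
Move 9: B@(0,3) -> caps B=1 W=0
Move 10: W@(1,0) -> caps B=1 W=0

Answer: WB.B
W..B
BWW.
.B..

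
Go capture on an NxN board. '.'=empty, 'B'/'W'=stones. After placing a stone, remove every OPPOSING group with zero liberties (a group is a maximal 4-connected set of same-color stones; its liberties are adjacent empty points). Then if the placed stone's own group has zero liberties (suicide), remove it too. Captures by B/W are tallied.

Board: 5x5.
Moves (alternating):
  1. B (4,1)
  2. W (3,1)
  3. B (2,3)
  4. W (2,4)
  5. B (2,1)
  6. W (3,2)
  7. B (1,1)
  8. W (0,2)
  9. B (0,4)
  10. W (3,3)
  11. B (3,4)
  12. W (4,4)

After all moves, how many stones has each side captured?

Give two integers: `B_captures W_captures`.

Move 1: B@(4,1) -> caps B=0 W=0
Move 2: W@(3,1) -> caps B=0 W=0
Move 3: B@(2,3) -> caps B=0 W=0
Move 4: W@(2,4) -> caps B=0 W=0
Move 5: B@(2,1) -> caps B=0 W=0
Move 6: W@(3,2) -> caps B=0 W=0
Move 7: B@(1,1) -> caps B=0 W=0
Move 8: W@(0,2) -> caps B=0 W=0
Move 9: B@(0,4) -> caps B=0 W=0
Move 10: W@(3,3) -> caps B=0 W=0
Move 11: B@(3,4) -> caps B=0 W=0
Move 12: W@(4,4) -> caps B=0 W=1

Answer: 0 1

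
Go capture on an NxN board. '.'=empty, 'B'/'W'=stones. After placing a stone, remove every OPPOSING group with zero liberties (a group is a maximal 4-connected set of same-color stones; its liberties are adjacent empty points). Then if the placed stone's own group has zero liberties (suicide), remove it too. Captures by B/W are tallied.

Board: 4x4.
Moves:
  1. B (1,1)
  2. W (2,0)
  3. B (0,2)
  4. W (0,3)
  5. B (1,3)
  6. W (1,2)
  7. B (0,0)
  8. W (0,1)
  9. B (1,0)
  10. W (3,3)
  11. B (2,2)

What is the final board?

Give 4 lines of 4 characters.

Answer: B.B.
BB.B
W.B.
...W

Derivation:
Move 1: B@(1,1) -> caps B=0 W=0
Move 2: W@(2,0) -> caps B=0 W=0
Move 3: B@(0,2) -> caps B=0 W=0
Move 4: W@(0,3) -> caps B=0 W=0
Move 5: B@(1,3) -> caps B=1 W=0
Move 6: W@(1,2) -> caps B=1 W=0
Move 7: B@(0,0) -> caps B=1 W=0
Move 8: W@(0,1) -> caps B=1 W=0
Move 9: B@(1,0) -> caps B=1 W=0
Move 10: W@(3,3) -> caps B=1 W=0
Move 11: B@(2,2) -> caps B=2 W=0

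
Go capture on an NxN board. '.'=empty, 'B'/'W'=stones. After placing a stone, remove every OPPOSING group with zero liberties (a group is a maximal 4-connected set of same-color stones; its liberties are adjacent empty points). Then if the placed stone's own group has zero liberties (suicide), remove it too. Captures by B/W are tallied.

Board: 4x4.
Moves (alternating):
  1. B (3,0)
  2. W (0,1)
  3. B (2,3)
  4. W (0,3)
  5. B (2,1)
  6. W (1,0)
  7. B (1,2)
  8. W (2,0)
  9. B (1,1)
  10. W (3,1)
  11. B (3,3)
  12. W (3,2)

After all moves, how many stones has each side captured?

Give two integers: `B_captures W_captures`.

Answer: 0 1

Derivation:
Move 1: B@(3,0) -> caps B=0 W=0
Move 2: W@(0,1) -> caps B=0 W=0
Move 3: B@(2,3) -> caps B=0 W=0
Move 4: W@(0,3) -> caps B=0 W=0
Move 5: B@(2,1) -> caps B=0 W=0
Move 6: W@(1,0) -> caps B=0 W=0
Move 7: B@(1,2) -> caps B=0 W=0
Move 8: W@(2,0) -> caps B=0 W=0
Move 9: B@(1,1) -> caps B=0 W=0
Move 10: W@(3,1) -> caps B=0 W=1
Move 11: B@(3,3) -> caps B=0 W=1
Move 12: W@(3,2) -> caps B=0 W=1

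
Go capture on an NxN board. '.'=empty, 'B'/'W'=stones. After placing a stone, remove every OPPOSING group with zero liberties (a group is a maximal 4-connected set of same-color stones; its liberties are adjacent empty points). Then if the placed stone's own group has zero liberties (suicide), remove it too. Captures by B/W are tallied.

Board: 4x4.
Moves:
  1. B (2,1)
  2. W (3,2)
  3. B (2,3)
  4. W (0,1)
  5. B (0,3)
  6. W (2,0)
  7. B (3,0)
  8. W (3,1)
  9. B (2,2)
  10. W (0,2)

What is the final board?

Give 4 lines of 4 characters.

Move 1: B@(2,1) -> caps B=0 W=0
Move 2: W@(3,2) -> caps B=0 W=0
Move 3: B@(2,3) -> caps B=0 W=0
Move 4: W@(0,1) -> caps B=0 W=0
Move 5: B@(0,3) -> caps B=0 W=0
Move 6: W@(2,0) -> caps B=0 W=0
Move 7: B@(3,0) -> caps B=0 W=0
Move 8: W@(3,1) -> caps B=0 W=1
Move 9: B@(2,2) -> caps B=0 W=1
Move 10: W@(0,2) -> caps B=0 W=1

Answer: .WWB
....
WBBB
.WW.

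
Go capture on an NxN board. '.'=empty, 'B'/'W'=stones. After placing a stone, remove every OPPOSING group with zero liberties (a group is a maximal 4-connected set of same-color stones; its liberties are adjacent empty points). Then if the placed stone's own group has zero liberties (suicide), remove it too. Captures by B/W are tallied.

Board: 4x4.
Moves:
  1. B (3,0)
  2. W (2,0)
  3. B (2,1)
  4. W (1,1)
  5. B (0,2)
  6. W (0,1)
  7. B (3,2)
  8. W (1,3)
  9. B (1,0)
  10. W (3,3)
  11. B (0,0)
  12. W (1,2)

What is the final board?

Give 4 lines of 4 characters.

Move 1: B@(3,0) -> caps B=0 W=0
Move 2: W@(2,0) -> caps B=0 W=0
Move 3: B@(2,1) -> caps B=0 W=0
Move 4: W@(1,1) -> caps B=0 W=0
Move 5: B@(0,2) -> caps B=0 W=0
Move 6: W@(0,1) -> caps B=0 W=0
Move 7: B@(3,2) -> caps B=0 W=0
Move 8: W@(1,3) -> caps B=0 W=0
Move 9: B@(1,0) -> caps B=1 W=0
Move 10: W@(3,3) -> caps B=1 W=0
Move 11: B@(0,0) -> caps B=1 W=0
Move 12: W@(1,2) -> caps B=1 W=0

Answer: BWB.
BWWW
.B..
B.BW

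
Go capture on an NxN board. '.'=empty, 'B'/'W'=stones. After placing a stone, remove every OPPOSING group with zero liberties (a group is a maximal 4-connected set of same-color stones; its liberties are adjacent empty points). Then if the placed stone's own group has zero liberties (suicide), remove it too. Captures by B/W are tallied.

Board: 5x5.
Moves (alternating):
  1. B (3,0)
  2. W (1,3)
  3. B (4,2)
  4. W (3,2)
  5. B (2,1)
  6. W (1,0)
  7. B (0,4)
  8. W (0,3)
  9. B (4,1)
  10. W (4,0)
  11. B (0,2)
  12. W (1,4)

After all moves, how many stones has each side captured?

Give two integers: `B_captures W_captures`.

Answer: 0 1

Derivation:
Move 1: B@(3,0) -> caps B=0 W=0
Move 2: W@(1,3) -> caps B=0 W=0
Move 3: B@(4,2) -> caps B=0 W=0
Move 4: W@(3,2) -> caps B=0 W=0
Move 5: B@(2,1) -> caps B=0 W=0
Move 6: W@(1,0) -> caps B=0 W=0
Move 7: B@(0,4) -> caps B=0 W=0
Move 8: W@(0,3) -> caps B=0 W=0
Move 9: B@(4,1) -> caps B=0 W=0
Move 10: W@(4,0) -> caps B=0 W=0
Move 11: B@(0,2) -> caps B=0 W=0
Move 12: W@(1,4) -> caps B=0 W=1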